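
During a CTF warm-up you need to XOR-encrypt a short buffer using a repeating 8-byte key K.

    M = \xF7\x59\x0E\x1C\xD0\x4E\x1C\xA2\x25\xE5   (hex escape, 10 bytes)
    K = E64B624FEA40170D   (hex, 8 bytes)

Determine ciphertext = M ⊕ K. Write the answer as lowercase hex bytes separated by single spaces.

11 12 6c 53 3a 0e 0b af c3 ae

The 8-byte key repeats, so the effective keystream is e6 4b 62 4f ea 40 17 0d e6 4b.
byte 0: 11110111 ⊕ 11100110 = 00010001
byte 1: 01011001 ⊕ 01001011 = 00010010
byte 2: 00001110 ⊕ 01100010 = 01101100
byte 3: 00011100 ⊕ 01001111 = 01010011
byte 4: 11010000 ⊕ 11101010 = 00111010
byte 5: 01001110 ⊕ 01000000 = 00001110
byte 6: 00011100 ⊕ 00010111 = 00001011
byte 7: 10100010 ⊕ 00001101 = 10101111
byte 8: 00100101 ⊕ 11100110 = 11000011
byte 9: 11100101 ⊕ 01001011 = 10101110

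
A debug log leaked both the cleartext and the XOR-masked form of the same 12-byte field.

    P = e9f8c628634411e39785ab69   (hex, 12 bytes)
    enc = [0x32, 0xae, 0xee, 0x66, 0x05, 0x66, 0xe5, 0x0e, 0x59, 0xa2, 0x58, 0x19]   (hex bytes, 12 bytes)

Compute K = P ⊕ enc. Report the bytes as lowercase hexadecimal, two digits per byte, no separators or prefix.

db56284e6622f4edce27f370

Since enc = P ⊕ K, XORing both sides with P gives K = P ⊕ enc.
byte 0: e9 ⊕ 32 = db
byte 1: f8 ⊕ ae = 56
byte 2: c6 ⊕ ee = 28
byte 3: 28 ⊕ 66 = 4e
byte 4: 63 ⊕ 05 = 66
byte 5: 44 ⊕ 66 = 22
byte 6: 11 ⊕ e5 = f4
byte 7: e3 ⊕ 0e = ed
byte 8: 97 ⊕ 59 = ce
byte 9: 85 ⊕ a2 = 27
byte 10: ab ⊕ 58 = f3
byte 11: 69 ⊕ 19 = 70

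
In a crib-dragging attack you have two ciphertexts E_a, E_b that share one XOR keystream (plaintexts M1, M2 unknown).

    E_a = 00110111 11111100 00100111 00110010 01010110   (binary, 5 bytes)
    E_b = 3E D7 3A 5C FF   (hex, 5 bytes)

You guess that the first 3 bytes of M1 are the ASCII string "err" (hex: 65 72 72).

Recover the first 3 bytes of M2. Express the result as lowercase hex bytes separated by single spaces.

6c 59 6f

First, E_a ⊕ E_b = (M1 ⊕ K) ⊕ (M2 ⊕ K) = M1 ⊕ M2, so the key drops out. Then M2 = (M1 ⊕ M2) ⊕ M1 over the first 3 bytes.
byte 0: (37 XOR 3e) XOR 65 = 09 XOR 65 = 6c
byte 1: (fc XOR d7) XOR 72 = 2b XOR 72 = 59
byte 2: (27 XOR 3a) XOR 72 = 1d XOR 72 = 6f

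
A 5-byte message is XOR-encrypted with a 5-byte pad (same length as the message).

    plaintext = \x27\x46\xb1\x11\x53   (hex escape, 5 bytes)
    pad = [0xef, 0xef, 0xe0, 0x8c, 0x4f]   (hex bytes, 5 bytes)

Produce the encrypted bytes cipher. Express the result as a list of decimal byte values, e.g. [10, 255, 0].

XOR is its own inverse, so applying the key byte-wise gives the result directly.
27 xor ef = c8
46 xor ef = a9
b1 xor e0 = 51
11 xor 8c = 9d
53 xor 4f = 1c

[200, 169, 81, 157, 28]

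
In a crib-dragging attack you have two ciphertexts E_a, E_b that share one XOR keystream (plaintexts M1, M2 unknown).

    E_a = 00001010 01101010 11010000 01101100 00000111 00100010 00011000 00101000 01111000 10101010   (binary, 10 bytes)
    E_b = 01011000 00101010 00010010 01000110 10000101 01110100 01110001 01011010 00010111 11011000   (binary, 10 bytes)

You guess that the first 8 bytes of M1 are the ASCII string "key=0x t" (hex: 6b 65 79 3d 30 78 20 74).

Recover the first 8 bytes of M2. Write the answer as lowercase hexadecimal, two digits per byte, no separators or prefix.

First, E_a ⊕ E_b = (M1 ⊕ K) ⊕ (M2 ⊕ K) = M1 ⊕ M2, so the key drops out. Then M2 = (M1 ⊕ M2) ⊕ M1 over the first 8 bytes.
byte 0: (0a XOR 58) XOR 6b = 52 XOR 6b = 39
byte 1: (6a XOR 2a) XOR 65 = 40 XOR 65 = 25
byte 2: (d0 XOR 12) XOR 79 = c2 XOR 79 = bb
byte 3: (6c XOR 46) XOR 3d = 2a XOR 3d = 17
byte 4: (07 XOR 85) XOR 30 = 82 XOR 30 = b2
byte 5: (22 XOR 74) XOR 78 = 56 XOR 78 = 2e
byte 6: (18 XOR 71) XOR 20 = 69 XOR 20 = 49
byte 7: (28 XOR 5a) XOR 74 = 72 XOR 74 = 06

3925bb17b22e4906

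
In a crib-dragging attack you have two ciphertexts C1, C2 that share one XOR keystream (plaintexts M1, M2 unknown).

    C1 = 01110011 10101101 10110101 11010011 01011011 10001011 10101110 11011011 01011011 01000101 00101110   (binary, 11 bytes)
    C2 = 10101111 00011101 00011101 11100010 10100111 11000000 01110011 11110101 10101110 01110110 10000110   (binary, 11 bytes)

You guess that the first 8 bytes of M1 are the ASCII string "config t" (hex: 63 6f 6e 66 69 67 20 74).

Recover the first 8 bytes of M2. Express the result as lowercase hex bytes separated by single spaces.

First, C1 ⊕ C2 = (M1 ⊕ K) ⊕ (M2 ⊕ K) = M1 ⊕ M2, so the key drops out. Then M2 = (M1 ⊕ M2) ⊕ M1 over the first 8 bytes.
byte 0: (73 XOR af) XOR 63 = dc XOR 63 = bf
byte 1: (ad XOR 1d) XOR 6f = b0 XOR 6f = df
byte 2: (b5 XOR 1d) XOR 6e = a8 XOR 6e = c6
byte 3: (d3 XOR e2) XOR 66 = 31 XOR 66 = 57
byte 4: (5b XOR a7) XOR 69 = fc XOR 69 = 95
byte 5: (8b XOR c0) XOR 67 = 4b XOR 67 = 2c
byte 6: (ae XOR 73) XOR 20 = dd XOR 20 = fd
byte 7: (db XOR f5) XOR 74 = 2e XOR 74 = 5a

bf df c6 57 95 2c fd 5a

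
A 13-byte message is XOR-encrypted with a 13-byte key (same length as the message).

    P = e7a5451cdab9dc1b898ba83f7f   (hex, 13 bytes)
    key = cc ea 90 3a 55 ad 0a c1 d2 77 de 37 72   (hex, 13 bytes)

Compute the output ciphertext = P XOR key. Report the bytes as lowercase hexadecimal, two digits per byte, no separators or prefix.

231 ^ 204 =  43
165 ^ 234 =  79
 69 ^ 144 = 213
 28 ^  58 =  38
218 ^  85 = 143
185 ^ 173 =  20
220 ^  10 = 214
 27 ^ 193 = 218
137 ^ 210 =  91
139 ^ 119 = 252
168 ^ 222 = 118
 63 ^  55 =   8
127 ^ 114 =  13

2b4fd5268f14d6da5bfc76080d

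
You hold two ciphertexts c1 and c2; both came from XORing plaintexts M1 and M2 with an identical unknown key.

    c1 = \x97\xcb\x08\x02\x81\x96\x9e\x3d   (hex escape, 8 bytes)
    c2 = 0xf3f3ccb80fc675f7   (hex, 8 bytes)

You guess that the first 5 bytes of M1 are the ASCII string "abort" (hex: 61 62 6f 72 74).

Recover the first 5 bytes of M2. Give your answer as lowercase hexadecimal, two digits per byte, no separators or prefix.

First, c1 ⊕ c2 = (M1 ⊕ K) ⊕ (M2 ⊕ K) = M1 ⊕ M2, so the key drops out. Then M2 = (M1 ⊕ M2) ⊕ M1 over the first 5 bytes.
byte 0: (97 xor f3) xor 61 = 64 xor 61 = 05
byte 1: (cb xor f3) xor 62 = 38 xor 62 = 5a
byte 2: (08 xor cc) xor 6f = c4 xor 6f = ab
byte 3: (02 xor b8) xor 72 = ba xor 72 = c8
byte 4: (81 xor 0f) xor 74 = 8e xor 74 = fa

055aabc8fa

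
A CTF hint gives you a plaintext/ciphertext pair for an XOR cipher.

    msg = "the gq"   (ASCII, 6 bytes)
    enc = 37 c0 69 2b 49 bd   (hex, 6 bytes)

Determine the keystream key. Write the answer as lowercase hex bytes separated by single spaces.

43 a8 0c 0b 2e cc

Since enc = msg ⊕ key, XORing both sides with msg gives key = msg ⊕ enc.
74 ^ 37 = 43
68 ^ c0 = a8
65 ^ 69 = 0c
20 ^ 2b = 0b
67 ^ 49 = 2e
71 ^ bd = cc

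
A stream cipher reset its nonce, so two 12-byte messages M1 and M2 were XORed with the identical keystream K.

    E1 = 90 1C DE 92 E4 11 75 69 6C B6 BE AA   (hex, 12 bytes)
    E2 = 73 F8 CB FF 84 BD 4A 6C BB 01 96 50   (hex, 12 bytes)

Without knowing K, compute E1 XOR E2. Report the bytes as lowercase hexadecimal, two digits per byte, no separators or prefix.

E1 ⊕ E2 = (M1 ⊕ K) ⊕ (M2 ⊕ K) = M1 ⊕ M2 — the shared key cancels under XOR.
90 ^ 73 = e3
1c ^ f8 = e4
de ^ cb = 15
92 ^ ff = 6d
e4 ^ 84 = 60
11 ^ bd = ac
75 ^ 4a = 3f
69 ^ 6c = 05
6c ^ bb = d7
b6 ^ 01 = b7
be ^ 96 = 28
aa ^ 50 = fa

e3e4156d60ac3f05d7b728fa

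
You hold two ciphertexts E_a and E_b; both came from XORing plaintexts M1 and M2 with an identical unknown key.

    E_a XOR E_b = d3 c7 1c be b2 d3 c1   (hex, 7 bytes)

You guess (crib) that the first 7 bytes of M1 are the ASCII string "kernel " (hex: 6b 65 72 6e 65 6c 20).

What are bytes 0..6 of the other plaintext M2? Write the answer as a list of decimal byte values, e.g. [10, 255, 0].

Since E_a ⊕ E_b = M1 ⊕ M2, XORing with the guessed M1 bytes yields the corresponding M2 bytes: M2 = (E_a ⊕ E_b) ⊕ M1.
byte 0: d3 xor 6b = b8
byte 1: c7 xor 65 = a2
byte 2: 1c xor 72 = 6e
byte 3: be xor 6e = d0
byte 4: b2 xor 65 = d7
byte 5: d3 xor 6c = bf
byte 6: c1 xor 20 = e1

[184, 162, 110, 208, 215, 191, 225]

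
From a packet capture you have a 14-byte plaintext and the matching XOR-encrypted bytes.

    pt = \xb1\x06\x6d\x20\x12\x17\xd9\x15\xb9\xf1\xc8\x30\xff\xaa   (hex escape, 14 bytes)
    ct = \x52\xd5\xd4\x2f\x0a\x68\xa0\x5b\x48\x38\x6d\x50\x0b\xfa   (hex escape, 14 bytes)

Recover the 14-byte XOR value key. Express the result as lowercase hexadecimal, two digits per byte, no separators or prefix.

e3d3b90f187f794ef1c9a560f450

Since ct = pt ⊕ key, XORing both sides with pt gives key = pt ⊕ ct.
b1 ⊕ 52 = e3
06 ⊕ d5 = d3
6d ⊕ d4 = b9
20 ⊕ 2f = 0f
12 ⊕ 0a = 18
17 ⊕ 68 = 7f
d9 ⊕ a0 = 79
15 ⊕ 5b = 4e
b9 ⊕ 48 = f1
f1 ⊕ 38 = c9
c8 ⊕ 6d = a5
30 ⊕ 50 = 60
ff ⊕ 0b = f4
aa ⊕ fa = 50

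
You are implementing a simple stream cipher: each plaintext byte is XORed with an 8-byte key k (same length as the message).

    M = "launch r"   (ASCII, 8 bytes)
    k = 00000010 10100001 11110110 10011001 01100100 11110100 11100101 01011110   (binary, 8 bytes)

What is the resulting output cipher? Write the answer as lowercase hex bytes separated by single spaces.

6e c0 83 f7 07 9c c5 2c

XOR is its own inverse, so applying the key byte-wise gives the result directly.
6c ⊕ 02 = 6e
61 ⊕ a1 = c0
75 ⊕ f6 = 83
6e ⊕ 99 = f7
63 ⊕ 64 = 07
68 ⊕ f4 = 9c
20 ⊕ e5 = c5
72 ⊕ 5e = 2c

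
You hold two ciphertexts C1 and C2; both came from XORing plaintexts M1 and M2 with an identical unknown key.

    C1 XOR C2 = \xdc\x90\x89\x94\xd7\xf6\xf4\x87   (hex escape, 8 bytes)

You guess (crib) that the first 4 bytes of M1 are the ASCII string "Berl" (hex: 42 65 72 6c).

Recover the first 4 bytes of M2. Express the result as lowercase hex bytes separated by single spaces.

9e f5 fb f8

Since C1 ⊕ C2 = M1 ⊕ M2, XORing with the guessed M1 bytes yields the corresponding M2 bytes: M2 = (C1 ⊕ C2) ⊕ M1.
byte 0: 11011100 XOR 01000010 = 10011110
byte 1: 10010000 XOR 01100101 = 11110101
byte 2: 10001001 XOR 01110010 = 11111011
byte 3: 10010100 XOR 01101100 = 11111000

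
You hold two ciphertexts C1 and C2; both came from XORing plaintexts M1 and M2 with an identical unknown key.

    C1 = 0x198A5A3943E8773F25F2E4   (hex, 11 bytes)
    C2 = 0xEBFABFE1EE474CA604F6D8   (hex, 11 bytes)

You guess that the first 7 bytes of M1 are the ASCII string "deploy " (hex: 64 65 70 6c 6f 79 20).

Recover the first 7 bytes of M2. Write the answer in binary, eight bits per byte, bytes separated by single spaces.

First, C1 ⊕ C2 = (M1 ⊕ K) ⊕ (M2 ⊕ K) = M1 ⊕ M2, so the key drops out. Then M2 = (M1 ⊕ M2) ⊕ M1 over the first 7 bytes.
byte 0: (19 ⊕ eb) ⊕ 64 = f2 ⊕ 64 = 96
byte 1: (8a ⊕ fa) ⊕ 65 = 70 ⊕ 65 = 15
byte 2: (5a ⊕ bf) ⊕ 70 = e5 ⊕ 70 = 95
byte 3: (39 ⊕ e1) ⊕ 6c = d8 ⊕ 6c = b4
byte 4: (43 ⊕ ee) ⊕ 6f = ad ⊕ 6f = c2
byte 5: (e8 ⊕ 47) ⊕ 79 = af ⊕ 79 = d6
byte 6: (77 ⊕ 4c) ⊕ 20 = 3b ⊕ 20 = 1b

10010110 00010101 10010101 10110100 11000010 11010110 00011011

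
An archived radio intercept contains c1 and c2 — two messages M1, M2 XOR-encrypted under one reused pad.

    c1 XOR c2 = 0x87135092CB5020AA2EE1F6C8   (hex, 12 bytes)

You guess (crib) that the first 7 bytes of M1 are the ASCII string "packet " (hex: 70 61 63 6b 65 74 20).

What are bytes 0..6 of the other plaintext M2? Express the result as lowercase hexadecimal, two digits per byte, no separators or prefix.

f77233f9ae2400

Since c1 ⊕ c2 = M1 ⊕ M2, XORing with the guessed M1 bytes yields the corresponding M2 bytes: M2 = (c1 ⊕ c2) ⊕ M1.
87 xor 70 = f7
13 xor 61 = 72
50 xor 63 = 33
92 xor 6b = f9
cb xor 65 = ae
50 xor 74 = 24
20 xor 20 = 00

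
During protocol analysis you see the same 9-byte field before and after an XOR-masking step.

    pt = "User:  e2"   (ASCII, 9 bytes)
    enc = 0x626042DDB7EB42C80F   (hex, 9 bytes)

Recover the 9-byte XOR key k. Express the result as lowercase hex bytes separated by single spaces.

Since enc = pt ⊕ k, XORing both sides with pt gives k = pt ⊕ enc.
01010101 ^ 01100010 = 00110111
01110011 ^ 01100000 = 00010011
01100101 ^ 01000010 = 00100111
01110010 ^ 11011101 = 10101111
00111010 ^ 10110111 = 10001101
00100000 ^ 11101011 = 11001011
00100000 ^ 01000010 = 01100010
01100101 ^ 11001000 = 10101101
00110010 ^ 00001111 = 00111101

37 13 27 af 8d cb 62 ad 3d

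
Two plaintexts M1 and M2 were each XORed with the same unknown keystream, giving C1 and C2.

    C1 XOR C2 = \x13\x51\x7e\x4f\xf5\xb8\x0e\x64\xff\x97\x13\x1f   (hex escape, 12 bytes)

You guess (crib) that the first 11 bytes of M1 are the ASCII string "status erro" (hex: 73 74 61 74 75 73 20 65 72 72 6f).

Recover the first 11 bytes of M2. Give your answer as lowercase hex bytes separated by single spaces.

Since C1 ⊕ C2 = M1 ⊕ M2, XORing with the guessed M1 bytes yields the corresponding M2 bytes: M2 = (C1 ⊕ C2) ⊕ M1.
00010011 ^ 01110011 = 01100000
01010001 ^ 01110100 = 00100101
01111110 ^ 01100001 = 00011111
01001111 ^ 01110100 = 00111011
11110101 ^ 01110101 = 10000000
10111000 ^ 01110011 = 11001011
00001110 ^ 00100000 = 00101110
01100100 ^ 01100101 = 00000001
11111111 ^ 01110010 = 10001101
10010111 ^ 01110010 = 11100101
00010011 ^ 01101111 = 01111100

60 25 1f 3b 80 cb 2e 01 8d e5 7c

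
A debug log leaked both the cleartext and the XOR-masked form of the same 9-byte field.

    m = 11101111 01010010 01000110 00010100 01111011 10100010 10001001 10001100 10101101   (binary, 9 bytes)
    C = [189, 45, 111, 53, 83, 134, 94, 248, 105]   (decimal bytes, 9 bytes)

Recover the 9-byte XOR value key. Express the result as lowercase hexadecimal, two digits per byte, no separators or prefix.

527f29212824d774c4

Since C = m ⊕ key, XORing both sides with m gives key = m ⊕ C.
ef ^ bd = 52
52 ^ 2d = 7f
46 ^ 6f = 29
14 ^ 35 = 21
7b ^ 53 = 28
a2 ^ 86 = 24
89 ^ 5e = d7
8c ^ f8 = 74
ad ^ 69 = c4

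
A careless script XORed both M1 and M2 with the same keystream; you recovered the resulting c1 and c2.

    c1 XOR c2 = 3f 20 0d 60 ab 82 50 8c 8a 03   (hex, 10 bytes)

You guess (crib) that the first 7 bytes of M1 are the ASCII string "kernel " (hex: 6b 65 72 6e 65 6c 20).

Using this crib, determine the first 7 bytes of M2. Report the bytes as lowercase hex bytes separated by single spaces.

Since c1 ⊕ c2 = M1 ⊕ M2, XORing with the guessed M1 bytes yields the corresponding M2 bytes: M2 = (c1 ⊕ c2) ⊕ M1.
byte 0:  63 xor 107 =  84
byte 1:  32 xor 101 =  69
byte 2:  13 xor 114 = 127
byte 3:  96 xor 110 =  14
byte 4: 171 xor 101 = 206
byte 5: 130 xor 108 = 238
byte 6:  80 xor  32 = 112

54 45 7f 0e ce ee 70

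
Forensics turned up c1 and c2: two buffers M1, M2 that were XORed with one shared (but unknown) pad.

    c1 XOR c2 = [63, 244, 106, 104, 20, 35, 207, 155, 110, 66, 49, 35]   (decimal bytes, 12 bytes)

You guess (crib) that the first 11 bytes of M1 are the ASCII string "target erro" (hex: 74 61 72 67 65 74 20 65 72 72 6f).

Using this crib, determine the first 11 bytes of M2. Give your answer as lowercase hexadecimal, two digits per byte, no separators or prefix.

4b95180f7157effe1c305e

Since c1 ⊕ c2 = M1 ⊕ M2, XORing with the guessed M1 bytes yields the corresponding M2 bytes: M2 = (c1 ⊕ c2) ⊕ M1.
00111111 xor 01110100 = 01001011
11110100 xor 01100001 = 10010101
01101010 xor 01110010 = 00011000
01101000 xor 01100111 = 00001111
00010100 xor 01100101 = 01110001
00100011 xor 01110100 = 01010111
11001111 xor 00100000 = 11101111
10011011 xor 01100101 = 11111110
01101110 xor 01110010 = 00011100
01000010 xor 01110010 = 00110000
00110001 xor 01101111 = 01011110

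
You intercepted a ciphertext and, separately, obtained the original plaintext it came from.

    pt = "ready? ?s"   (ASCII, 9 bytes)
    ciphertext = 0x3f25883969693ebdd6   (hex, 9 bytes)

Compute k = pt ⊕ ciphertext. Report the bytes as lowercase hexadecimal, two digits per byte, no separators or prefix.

4d40e95d10561e82a5

Since ciphertext = pt ⊕ k, XORing both sides with pt gives k = pt ⊕ ciphertext.
byte 0: 01110010 ^ 00111111 = 01001101
byte 1: 01100101 ^ 00100101 = 01000000
byte 2: 01100001 ^ 10001000 = 11101001
byte 3: 01100100 ^ 00111001 = 01011101
byte 4: 01111001 ^ 01101001 = 00010000
byte 5: 00111111 ^ 01101001 = 01010110
byte 6: 00100000 ^ 00111110 = 00011110
byte 7: 00111111 ^ 10111101 = 10000010
byte 8: 01110011 ^ 11010110 = 10100101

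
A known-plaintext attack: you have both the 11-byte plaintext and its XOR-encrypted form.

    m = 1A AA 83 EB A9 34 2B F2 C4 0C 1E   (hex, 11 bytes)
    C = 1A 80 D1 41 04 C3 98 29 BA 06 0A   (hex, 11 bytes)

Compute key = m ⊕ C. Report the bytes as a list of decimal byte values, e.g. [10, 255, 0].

Since C = m ⊕ key, XORing both sides with m gives key = m ⊕ C.
1a xor 1a = 00
aa xor 80 = 2a
83 xor d1 = 52
eb xor 41 = aa
a9 xor 04 = ad
34 xor c3 = f7
2b xor 98 = b3
f2 xor 29 = db
c4 xor ba = 7e
0c xor 06 = 0a
1e xor 0a = 14

[0, 42, 82, 170, 173, 247, 179, 219, 126, 10, 20]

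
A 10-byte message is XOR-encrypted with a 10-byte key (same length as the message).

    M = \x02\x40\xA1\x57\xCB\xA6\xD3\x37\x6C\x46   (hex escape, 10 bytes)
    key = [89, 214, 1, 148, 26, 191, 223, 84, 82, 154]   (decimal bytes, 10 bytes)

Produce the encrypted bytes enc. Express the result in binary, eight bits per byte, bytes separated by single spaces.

01011011 10010110 10100000 11000011 11010001 00011001 00001100 01100011 00111110 11011100

XOR is its own inverse, so applying the key byte-wise gives the result directly.
02 XOR 59 = 5b
40 XOR d6 = 96
a1 XOR 01 = a0
57 XOR 94 = c3
cb XOR 1a = d1
a6 XOR bf = 19
d3 XOR df = 0c
37 XOR 54 = 63
6c XOR 52 = 3e
46 XOR 9a = dc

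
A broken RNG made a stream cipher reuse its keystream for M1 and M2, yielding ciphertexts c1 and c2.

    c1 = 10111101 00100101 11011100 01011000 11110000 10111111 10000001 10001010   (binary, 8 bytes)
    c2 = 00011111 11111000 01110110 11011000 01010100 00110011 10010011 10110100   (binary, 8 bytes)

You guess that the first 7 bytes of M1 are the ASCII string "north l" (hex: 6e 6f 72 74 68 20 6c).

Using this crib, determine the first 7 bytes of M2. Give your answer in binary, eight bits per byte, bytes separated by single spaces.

11001100 10110010 11011000 11110100 11001100 10101100 01111110

First, c1 ⊕ c2 = (M1 ⊕ K) ⊕ (M2 ⊕ K) = M1 ⊕ M2, so the key drops out. Then M2 = (M1 ⊕ M2) ⊕ M1 over the first 7 bytes.
byte 0: (bd ⊕ 1f) ⊕ 6e = a2 ⊕ 6e = cc
byte 1: (25 ⊕ f8) ⊕ 6f = dd ⊕ 6f = b2
byte 2: (dc ⊕ 76) ⊕ 72 = aa ⊕ 72 = d8
byte 3: (58 ⊕ d8) ⊕ 74 = 80 ⊕ 74 = f4
byte 4: (f0 ⊕ 54) ⊕ 68 = a4 ⊕ 68 = cc
byte 5: (bf ⊕ 33) ⊕ 20 = 8c ⊕ 20 = ac
byte 6: (81 ⊕ 93) ⊕ 6c = 12 ⊕ 6c = 7e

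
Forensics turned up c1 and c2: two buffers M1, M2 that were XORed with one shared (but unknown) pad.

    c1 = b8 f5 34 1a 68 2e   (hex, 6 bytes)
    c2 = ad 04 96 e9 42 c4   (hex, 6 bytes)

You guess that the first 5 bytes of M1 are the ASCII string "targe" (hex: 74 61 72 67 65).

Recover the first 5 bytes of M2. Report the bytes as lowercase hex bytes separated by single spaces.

First, c1 ⊕ c2 = (M1 ⊕ K) ⊕ (M2 ⊕ K) = M1 ⊕ M2, so the key drops out. Then M2 = (M1 ⊕ M2) ⊕ M1 over the first 5 bytes.
byte 0: (b8 ⊕ ad) ⊕ 74 = 15 ⊕ 74 = 61
byte 1: (f5 ⊕ 04) ⊕ 61 = f1 ⊕ 61 = 90
byte 2: (34 ⊕ 96) ⊕ 72 = a2 ⊕ 72 = d0
byte 3: (1a ⊕ e9) ⊕ 67 = f3 ⊕ 67 = 94
byte 4: (68 ⊕ 42) ⊕ 65 = 2a ⊕ 65 = 4f

61 90 d0 94 4f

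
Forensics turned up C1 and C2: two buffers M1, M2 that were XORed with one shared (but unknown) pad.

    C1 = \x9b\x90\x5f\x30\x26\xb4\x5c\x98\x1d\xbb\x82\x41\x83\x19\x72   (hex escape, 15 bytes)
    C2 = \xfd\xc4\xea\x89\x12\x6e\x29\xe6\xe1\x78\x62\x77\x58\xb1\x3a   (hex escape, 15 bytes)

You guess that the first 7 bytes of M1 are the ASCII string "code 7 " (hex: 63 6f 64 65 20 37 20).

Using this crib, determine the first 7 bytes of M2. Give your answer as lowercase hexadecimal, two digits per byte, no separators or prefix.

053bd1dc14ed55

First, C1 ⊕ C2 = (M1 ⊕ K) ⊕ (M2 ⊕ K) = M1 ⊕ M2, so the key drops out. Then M2 = (M1 ⊕ M2) ⊕ M1 over the first 7 bytes.
byte 0: (9b ⊕ fd) ⊕ 63 = 66 ⊕ 63 = 05
byte 1: (90 ⊕ c4) ⊕ 6f = 54 ⊕ 6f = 3b
byte 2: (5f ⊕ ea) ⊕ 64 = b5 ⊕ 64 = d1
byte 3: (30 ⊕ 89) ⊕ 65 = b9 ⊕ 65 = dc
byte 4: (26 ⊕ 12) ⊕ 20 = 34 ⊕ 20 = 14
byte 5: (b4 ⊕ 6e) ⊕ 37 = da ⊕ 37 = ed
byte 6: (5c ⊕ 29) ⊕ 20 = 75 ⊕ 20 = 55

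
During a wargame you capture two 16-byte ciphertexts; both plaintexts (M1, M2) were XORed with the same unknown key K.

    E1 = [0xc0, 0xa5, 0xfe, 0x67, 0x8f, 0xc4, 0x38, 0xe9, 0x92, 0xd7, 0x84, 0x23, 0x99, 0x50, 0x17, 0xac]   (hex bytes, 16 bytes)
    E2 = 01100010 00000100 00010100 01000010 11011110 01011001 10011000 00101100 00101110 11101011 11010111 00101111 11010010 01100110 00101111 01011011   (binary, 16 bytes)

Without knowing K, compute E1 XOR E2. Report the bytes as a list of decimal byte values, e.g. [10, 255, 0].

[162, 161, 234, 37, 81, 157, 160, 197, 188, 60, 83, 12, 75, 54, 56, 247]

E1 ⊕ E2 = (M1 ⊕ K) ⊕ (M2 ⊕ K) = M1 ⊕ M2 — the shared key cancels under XOR.
c0 XOR 62 = a2
a5 XOR 04 = a1
fe XOR 14 = ea
67 XOR 42 = 25
8f XOR de = 51
c4 XOR 59 = 9d
38 XOR 98 = a0
e9 XOR 2c = c5
92 XOR 2e = bc
d7 XOR eb = 3c
84 XOR d7 = 53
23 XOR 2f = 0c
99 XOR d2 = 4b
50 XOR 66 = 36
17 XOR 2f = 38
ac XOR 5b = f7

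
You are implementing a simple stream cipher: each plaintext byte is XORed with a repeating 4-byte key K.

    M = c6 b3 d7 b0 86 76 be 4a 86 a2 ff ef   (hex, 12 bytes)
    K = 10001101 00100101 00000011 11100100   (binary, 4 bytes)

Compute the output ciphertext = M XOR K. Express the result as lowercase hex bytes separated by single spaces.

The 4-byte key repeats, so the effective keystream is 8d 25 03 e4 8d 25 03 e4 8d 25 03 e4.
byte 0: c6 ⊕ 8d = 4b
byte 1: b3 ⊕ 25 = 96
byte 2: d7 ⊕ 03 = d4
byte 3: b0 ⊕ e4 = 54
byte 4: 86 ⊕ 8d = 0b
byte 5: 76 ⊕ 25 = 53
byte 6: be ⊕ 03 = bd
byte 7: 4a ⊕ e4 = ae
byte 8: 86 ⊕ 8d = 0b
byte 9: a2 ⊕ 25 = 87
byte 10: ff ⊕ 03 = fc
byte 11: ef ⊕ e4 = 0b

4b 96 d4 54 0b 53 bd ae 0b 87 fc 0b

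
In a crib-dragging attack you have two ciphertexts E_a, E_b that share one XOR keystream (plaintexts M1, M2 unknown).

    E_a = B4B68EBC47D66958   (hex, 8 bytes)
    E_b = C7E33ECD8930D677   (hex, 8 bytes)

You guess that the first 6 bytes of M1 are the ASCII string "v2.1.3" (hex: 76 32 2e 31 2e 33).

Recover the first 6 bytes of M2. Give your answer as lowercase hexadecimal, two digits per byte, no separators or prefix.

First, E_a ⊕ E_b = (M1 ⊕ K) ⊕ (M2 ⊕ K) = M1 ⊕ M2, so the key drops out. Then M2 = (M1 ⊕ M2) ⊕ M1 over the first 6 bytes.
byte 0: (b4 xor c7) xor 76 = 73 xor 76 = 05
byte 1: (b6 xor e3) xor 32 = 55 xor 32 = 67
byte 2: (8e xor 3e) xor 2e = b0 xor 2e = 9e
byte 3: (bc xor cd) xor 31 = 71 xor 31 = 40
byte 4: (47 xor 89) xor 2e = ce xor 2e = e0
byte 5: (d6 xor 30) xor 33 = e6 xor 33 = d5

05679e40e0d5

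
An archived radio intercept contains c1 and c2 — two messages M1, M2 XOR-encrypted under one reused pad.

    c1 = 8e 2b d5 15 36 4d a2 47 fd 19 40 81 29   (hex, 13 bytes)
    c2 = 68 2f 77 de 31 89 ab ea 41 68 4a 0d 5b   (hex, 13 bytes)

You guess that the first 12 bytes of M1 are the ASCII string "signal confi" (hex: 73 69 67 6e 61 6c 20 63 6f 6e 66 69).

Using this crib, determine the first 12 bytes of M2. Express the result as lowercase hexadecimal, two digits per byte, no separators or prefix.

956dc5a566a829ced31f6ce5

First, c1 ⊕ c2 = (M1 ⊕ K) ⊕ (M2 ⊕ K) = M1 ⊕ M2, so the key drops out. Then M2 = (M1 ⊕ M2) ⊕ M1 over the first 12 bytes.
byte 0: (8e xor 68) xor 73 = e6 xor 73 = 95
byte 1: (2b xor 2f) xor 69 = 04 xor 69 = 6d
byte 2: (d5 xor 77) xor 67 = a2 xor 67 = c5
byte 3: (15 xor de) xor 6e = cb xor 6e = a5
byte 4: (36 xor 31) xor 61 = 07 xor 61 = 66
byte 5: (4d xor 89) xor 6c = c4 xor 6c = a8
byte 6: (a2 xor ab) xor 20 = 09 xor 20 = 29
byte 7: (47 xor ea) xor 63 = ad xor 63 = ce
byte 8: (fd xor 41) xor 6f = bc xor 6f = d3
byte 9: (19 xor 68) xor 6e = 71 xor 6e = 1f
byte 10: (40 xor 4a) xor 66 = 0a xor 66 = 6c
byte 11: (81 xor 0d) xor 69 = 8c xor 69 = e5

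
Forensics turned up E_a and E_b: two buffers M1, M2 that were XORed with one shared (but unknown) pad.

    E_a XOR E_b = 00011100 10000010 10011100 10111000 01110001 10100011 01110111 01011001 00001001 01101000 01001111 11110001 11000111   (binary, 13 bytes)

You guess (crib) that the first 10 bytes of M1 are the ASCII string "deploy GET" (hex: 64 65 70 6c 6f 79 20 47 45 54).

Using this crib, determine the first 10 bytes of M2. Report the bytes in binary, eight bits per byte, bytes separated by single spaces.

Since E_a ⊕ E_b = M1 ⊕ M2, XORing with the guessed M1 bytes yields the corresponding M2 bytes: M2 = (E_a ⊕ E_b) ⊕ M1.
1c XOR 64 = 78
82 XOR 65 = e7
9c XOR 70 = ec
b8 XOR 6c = d4
71 XOR 6f = 1e
a3 XOR 79 = da
77 XOR 20 = 57
59 XOR 47 = 1e
09 XOR 45 = 4c
68 XOR 54 = 3c

01111000 11100111 11101100 11010100 00011110 11011010 01010111 00011110 01001100 00111100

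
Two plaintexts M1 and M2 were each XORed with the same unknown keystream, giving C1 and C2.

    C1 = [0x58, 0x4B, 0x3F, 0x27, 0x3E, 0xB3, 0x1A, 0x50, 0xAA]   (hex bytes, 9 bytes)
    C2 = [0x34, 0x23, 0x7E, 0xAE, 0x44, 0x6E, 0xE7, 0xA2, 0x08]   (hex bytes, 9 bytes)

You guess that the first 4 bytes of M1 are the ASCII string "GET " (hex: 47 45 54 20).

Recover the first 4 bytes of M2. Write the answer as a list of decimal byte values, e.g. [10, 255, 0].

First, C1 ⊕ C2 = (M1 ⊕ K) ⊕ (M2 ⊕ K) = M1 ⊕ M2, so the key drops out. Then M2 = (M1 ⊕ M2) ⊕ M1 over the first 4 bytes.
byte 0: (58 xor 34) xor 47 = 6c xor 47 = 2b
byte 1: (4b xor 23) xor 45 = 68 xor 45 = 2d
byte 2: (3f xor 7e) xor 54 = 41 xor 54 = 15
byte 3: (27 xor ae) xor 20 = 89 xor 20 = a9

[43, 45, 21, 169]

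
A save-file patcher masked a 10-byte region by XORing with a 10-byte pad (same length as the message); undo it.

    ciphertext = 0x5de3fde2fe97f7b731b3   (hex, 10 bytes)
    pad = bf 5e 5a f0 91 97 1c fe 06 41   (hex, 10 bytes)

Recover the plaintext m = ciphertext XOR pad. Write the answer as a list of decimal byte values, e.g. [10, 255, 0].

XOR is its own inverse, so applying the key byte-wise gives the result directly.
01011101 xor 10111111 = 11100010
11100011 xor 01011110 = 10111101
11111101 xor 01011010 = 10100111
11100010 xor 11110000 = 00010010
11111110 xor 10010001 = 01101111
10010111 xor 10010111 = 00000000
11110111 xor 00011100 = 11101011
10110111 xor 11111110 = 01001001
00110001 xor 00000110 = 00110111
10110011 xor 01000001 = 11110010

[226, 189, 167, 18, 111, 0, 235, 73, 55, 242]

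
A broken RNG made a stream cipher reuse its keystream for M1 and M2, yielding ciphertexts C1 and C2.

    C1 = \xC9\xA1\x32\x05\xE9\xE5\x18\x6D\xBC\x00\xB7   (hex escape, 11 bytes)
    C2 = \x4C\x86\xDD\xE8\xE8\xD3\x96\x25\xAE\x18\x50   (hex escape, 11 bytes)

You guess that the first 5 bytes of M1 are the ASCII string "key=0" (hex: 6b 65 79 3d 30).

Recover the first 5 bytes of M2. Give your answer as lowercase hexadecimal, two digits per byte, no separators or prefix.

ee4296d031

First, C1 ⊕ C2 = (M1 ⊕ K) ⊕ (M2 ⊕ K) = M1 ⊕ M2, so the key drops out. Then M2 = (M1 ⊕ M2) ⊕ M1 over the first 5 bytes.
byte 0: (c9 XOR 4c) XOR 6b = 85 XOR 6b = ee
byte 1: (a1 XOR 86) XOR 65 = 27 XOR 65 = 42
byte 2: (32 XOR dd) XOR 79 = ef XOR 79 = 96
byte 3: (05 XOR e8) XOR 3d = ed XOR 3d = d0
byte 4: (e9 XOR e8) XOR 30 = 01 XOR 30 = 31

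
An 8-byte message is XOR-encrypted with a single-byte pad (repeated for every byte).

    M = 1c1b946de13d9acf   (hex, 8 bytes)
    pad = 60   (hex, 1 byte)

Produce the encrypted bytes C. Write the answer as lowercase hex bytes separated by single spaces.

7c 7b f4 0d 81 5d fa af

The 1-byte key repeats, so the effective keystream is 60 60 60 60 60 60 60 60.
byte 0: 1c XOR 60 = 7c
byte 1: 1b XOR 60 = 7b
byte 2: 94 XOR 60 = f4
byte 3: 6d XOR 60 = 0d
byte 4: e1 XOR 60 = 81
byte 5: 3d XOR 60 = 5d
byte 6: 9a XOR 60 = fa
byte 7: cf XOR 60 = af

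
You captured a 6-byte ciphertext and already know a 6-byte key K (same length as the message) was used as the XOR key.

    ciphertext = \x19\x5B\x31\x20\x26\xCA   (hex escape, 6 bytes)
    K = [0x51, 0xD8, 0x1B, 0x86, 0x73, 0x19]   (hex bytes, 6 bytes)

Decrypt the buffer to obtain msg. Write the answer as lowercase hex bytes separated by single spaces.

48 83 2a a6 55 d3

byte 0: 19 ^ 51 = 48
byte 1: 5b ^ d8 = 83
byte 2: 31 ^ 1b = 2a
byte 3: 20 ^ 86 = a6
byte 4: 26 ^ 73 = 55
byte 5: ca ^ 19 = d3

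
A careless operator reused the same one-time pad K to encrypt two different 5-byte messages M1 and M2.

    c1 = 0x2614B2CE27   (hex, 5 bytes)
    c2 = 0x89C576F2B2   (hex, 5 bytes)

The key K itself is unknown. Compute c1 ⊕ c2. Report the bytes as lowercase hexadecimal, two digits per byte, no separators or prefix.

afd1c43c95

c1 ⊕ c2 = (M1 ⊕ K) ⊕ (M2 ⊕ K) = M1 ⊕ M2 — the shared key cancels under XOR.
00100110 ^ 10001001 = 10101111
00010100 ^ 11000101 = 11010001
10110010 ^ 01110110 = 11000100
11001110 ^ 11110010 = 00111100
00100111 ^ 10110010 = 10010101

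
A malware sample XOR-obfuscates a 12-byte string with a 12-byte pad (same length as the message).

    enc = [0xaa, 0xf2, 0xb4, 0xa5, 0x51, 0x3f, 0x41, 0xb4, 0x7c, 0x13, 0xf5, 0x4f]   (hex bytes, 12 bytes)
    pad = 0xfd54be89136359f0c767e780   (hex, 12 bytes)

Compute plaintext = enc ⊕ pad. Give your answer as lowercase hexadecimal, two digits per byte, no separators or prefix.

XOR is its own inverse, so applying the key byte-wise gives the result directly.
170 ^ 253 =  87
242 ^  84 = 166
180 ^ 190 =  10
165 ^ 137 =  44
 81 ^  19 =  66
 63 ^  99 =  92
 65 ^  89 =  24
180 ^ 240 =  68
124 ^ 199 = 187
 19 ^ 103 = 116
245 ^ 231 =  18
 79 ^ 128 = 207

57a60a2c425c1844bb7412cf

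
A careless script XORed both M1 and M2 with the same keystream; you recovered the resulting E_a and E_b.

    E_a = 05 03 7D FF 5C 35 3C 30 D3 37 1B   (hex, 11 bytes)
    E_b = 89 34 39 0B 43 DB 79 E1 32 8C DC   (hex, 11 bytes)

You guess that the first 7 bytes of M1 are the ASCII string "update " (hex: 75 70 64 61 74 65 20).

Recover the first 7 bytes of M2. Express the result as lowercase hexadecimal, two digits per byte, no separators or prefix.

f94720956b8b65

First, E_a ⊕ E_b = (M1 ⊕ K) ⊕ (M2 ⊕ K) = M1 ⊕ M2, so the key drops out. Then M2 = (M1 ⊕ M2) ⊕ M1 over the first 7 bytes.
byte 0: (05 xor 89) xor 75 = 8c xor 75 = f9
byte 1: (03 xor 34) xor 70 = 37 xor 70 = 47
byte 2: (7d xor 39) xor 64 = 44 xor 64 = 20
byte 3: (ff xor 0b) xor 61 = f4 xor 61 = 95
byte 4: (5c xor 43) xor 74 = 1f xor 74 = 6b
byte 5: (35 xor db) xor 65 = ee xor 65 = 8b
byte 6: (3c xor 79) xor 20 = 45 xor 20 = 65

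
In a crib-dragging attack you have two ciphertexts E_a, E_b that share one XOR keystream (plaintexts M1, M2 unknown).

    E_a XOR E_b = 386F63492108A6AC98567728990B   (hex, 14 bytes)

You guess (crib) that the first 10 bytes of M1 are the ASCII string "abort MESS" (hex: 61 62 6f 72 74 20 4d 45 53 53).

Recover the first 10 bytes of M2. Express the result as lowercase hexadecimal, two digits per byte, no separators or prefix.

590d0c3b5528ebe9cb05

Since E_a ⊕ E_b = M1 ⊕ M2, XORing with the guessed M1 bytes yields the corresponding M2 bytes: M2 = (E_a ⊕ E_b) ⊕ M1.
byte 0: 38 ^ 61 = 59
byte 1: 6f ^ 62 = 0d
byte 2: 63 ^ 6f = 0c
byte 3: 49 ^ 72 = 3b
byte 4: 21 ^ 74 = 55
byte 5: 08 ^ 20 = 28
byte 6: a6 ^ 4d = eb
byte 7: ac ^ 45 = e9
byte 8: 98 ^ 53 = cb
byte 9: 56 ^ 53 = 05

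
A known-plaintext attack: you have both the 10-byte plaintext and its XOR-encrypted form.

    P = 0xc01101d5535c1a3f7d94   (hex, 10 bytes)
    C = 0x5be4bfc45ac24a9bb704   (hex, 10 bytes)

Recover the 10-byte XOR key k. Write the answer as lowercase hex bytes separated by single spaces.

Since C = P ⊕ k, XORing both sides with P gives k = P ⊕ C.
c0 ⊕ 5b = 9b
11 ⊕ e4 = f5
01 ⊕ bf = be
d5 ⊕ c4 = 11
53 ⊕ 5a = 09
5c ⊕ c2 = 9e
1a ⊕ 4a = 50
3f ⊕ 9b = a4
7d ⊕ b7 = ca
94 ⊕ 04 = 90

9b f5 be 11 09 9e 50 a4 ca 90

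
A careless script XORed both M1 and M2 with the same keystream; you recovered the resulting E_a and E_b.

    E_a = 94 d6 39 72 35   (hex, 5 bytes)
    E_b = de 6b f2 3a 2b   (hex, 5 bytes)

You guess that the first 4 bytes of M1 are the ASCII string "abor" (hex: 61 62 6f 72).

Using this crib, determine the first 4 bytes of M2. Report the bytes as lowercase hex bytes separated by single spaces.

First, E_a ⊕ E_b = (M1 ⊕ K) ⊕ (M2 ⊕ K) = M1 ⊕ M2, so the key drops out. Then M2 = (M1 ⊕ M2) ⊕ M1 over the first 4 bytes.
byte 0: (94 xor de) xor 61 = 4a xor 61 = 2b
byte 1: (d6 xor 6b) xor 62 = bd xor 62 = df
byte 2: (39 xor f2) xor 6f = cb xor 6f = a4
byte 3: (72 xor 3a) xor 72 = 48 xor 72 = 3a

2b df a4 3a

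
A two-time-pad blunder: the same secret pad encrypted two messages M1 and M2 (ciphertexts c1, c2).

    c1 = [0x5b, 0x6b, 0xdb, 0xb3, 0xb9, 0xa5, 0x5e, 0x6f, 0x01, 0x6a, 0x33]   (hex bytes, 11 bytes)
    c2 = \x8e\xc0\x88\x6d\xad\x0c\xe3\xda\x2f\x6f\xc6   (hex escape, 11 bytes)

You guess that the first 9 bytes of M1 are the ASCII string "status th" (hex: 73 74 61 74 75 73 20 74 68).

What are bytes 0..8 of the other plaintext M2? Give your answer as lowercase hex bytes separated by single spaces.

a6 df 32 aa 61 da 9d c1 46

First, c1 ⊕ c2 = (M1 ⊕ K) ⊕ (M2 ⊕ K) = M1 ⊕ M2, so the key drops out. Then M2 = (M1 ⊕ M2) ⊕ M1 over the first 9 bytes.
byte 0: (5b ⊕ 8e) ⊕ 73 = d5 ⊕ 73 = a6
byte 1: (6b ⊕ c0) ⊕ 74 = ab ⊕ 74 = df
byte 2: (db ⊕ 88) ⊕ 61 = 53 ⊕ 61 = 32
byte 3: (b3 ⊕ 6d) ⊕ 74 = de ⊕ 74 = aa
byte 4: (b9 ⊕ ad) ⊕ 75 = 14 ⊕ 75 = 61
byte 5: (a5 ⊕ 0c) ⊕ 73 = a9 ⊕ 73 = da
byte 6: (5e ⊕ e3) ⊕ 20 = bd ⊕ 20 = 9d
byte 7: (6f ⊕ da) ⊕ 74 = b5 ⊕ 74 = c1
byte 8: (01 ⊕ 2f) ⊕ 68 = 2e ⊕ 68 = 46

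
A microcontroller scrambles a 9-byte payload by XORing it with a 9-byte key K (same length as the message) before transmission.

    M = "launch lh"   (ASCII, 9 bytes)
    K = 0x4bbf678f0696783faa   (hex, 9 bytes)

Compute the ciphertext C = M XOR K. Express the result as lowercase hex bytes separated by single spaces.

27 de 12 e1 65 fe 58 53 c2

byte 0: 6c ⊕ 4b = 27
byte 1: 61 ⊕ bf = de
byte 2: 75 ⊕ 67 = 12
byte 3: 6e ⊕ 8f = e1
byte 4: 63 ⊕ 06 = 65
byte 5: 68 ⊕ 96 = fe
byte 6: 20 ⊕ 78 = 58
byte 7: 6c ⊕ 3f = 53
byte 8: 68 ⊕ aa = c2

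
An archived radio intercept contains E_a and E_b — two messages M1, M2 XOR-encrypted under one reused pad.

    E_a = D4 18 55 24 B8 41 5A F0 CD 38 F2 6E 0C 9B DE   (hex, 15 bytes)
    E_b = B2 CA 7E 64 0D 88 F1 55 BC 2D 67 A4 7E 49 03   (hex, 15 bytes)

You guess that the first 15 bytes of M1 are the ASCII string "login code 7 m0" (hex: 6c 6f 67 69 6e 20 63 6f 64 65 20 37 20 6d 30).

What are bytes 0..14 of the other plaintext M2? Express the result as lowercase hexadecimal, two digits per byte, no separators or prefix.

First, E_a ⊕ E_b = (M1 ⊕ K) ⊕ (M2 ⊕ K) = M1 ⊕ M2, so the key drops out. Then M2 = (M1 ⊕ M2) ⊕ M1 over the first 15 bytes.
byte 0: (d4 XOR b2) XOR 6c = 66 XOR 6c = 0a
byte 1: (18 XOR ca) XOR 6f = d2 XOR 6f = bd
byte 2: (55 XOR 7e) XOR 67 = 2b XOR 67 = 4c
byte 3: (24 XOR 64) XOR 69 = 40 XOR 69 = 29
byte 4: (b8 XOR 0d) XOR 6e = b5 XOR 6e = db
byte 5: (41 XOR 88) XOR 20 = c9 XOR 20 = e9
byte 6: (5a XOR f1) XOR 63 = ab XOR 63 = c8
byte 7: (f0 XOR 55) XOR 6f = a5 XOR 6f = ca
byte 8: (cd XOR bc) XOR 64 = 71 XOR 64 = 15
byte 9: (38 XOR 2d) XOR 65 = 15 XOR 65 = 70
byte 10: (f2 XOR 67) XOR 20 = 95 XOR 20 = b5
byte 11: (6e XOR a4) XOR 37 = ca XOR 37 = fd
byte 12: (0c XOR 7e) XOR 20 = 72 XOR 20 = 52
byte 13: (9b XOR 49) XOR 6d = d2 XOR 6d = bf
byte 14: (de XOR 03) XOR 30 = dd XOR 30 = ed

0abd4c29dbe9c8ca1570b5fd52bfed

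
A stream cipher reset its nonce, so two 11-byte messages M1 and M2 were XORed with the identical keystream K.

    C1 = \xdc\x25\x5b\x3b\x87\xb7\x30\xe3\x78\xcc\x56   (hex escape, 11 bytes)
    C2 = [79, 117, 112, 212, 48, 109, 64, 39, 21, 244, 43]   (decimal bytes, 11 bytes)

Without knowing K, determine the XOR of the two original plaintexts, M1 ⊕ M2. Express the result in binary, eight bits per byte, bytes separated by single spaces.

10010011 01010000 00101011 11101111 10110111 11011010 01110000 11000100 01101101 00111000 01111101

C1 ⊕ C2 = (M1 ⊕ K) ⊕ (M2 ⊕ K) = M1 ⊕ M2 — the shared key cancels under XOR.
dc ^ 4f = 93
25 ^ 75 = 50
5b ^ 70 = 2b
3b ^ d4 = ef
87 ^ 30 = b7
b7 ^ 6d = da
30 ^ 40 = 70
e3 ^ 27 = c4
78 ^ 15 = 6d
cc ^ f4 = 38
56 ^ 2b = 7d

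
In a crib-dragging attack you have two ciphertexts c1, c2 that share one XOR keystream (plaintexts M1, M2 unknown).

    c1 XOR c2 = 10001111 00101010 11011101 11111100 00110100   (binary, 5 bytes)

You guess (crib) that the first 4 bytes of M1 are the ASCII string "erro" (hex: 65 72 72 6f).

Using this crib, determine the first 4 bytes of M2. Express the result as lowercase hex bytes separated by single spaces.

ea 58 af 93

Since c1 ⊕ c2 = M1 ⊕ M2, XORing with the guessed M1 bytes yields the corresponding M2 bytes: M2 = (c1 ⊕ c2) ⊕ M1.
byte 0: 8f ^ 65 = ea
byte 1: 2a ^ 72 = 58
byte 2: dd ^ 72 = af
byte 3: fc ^ 6f = 93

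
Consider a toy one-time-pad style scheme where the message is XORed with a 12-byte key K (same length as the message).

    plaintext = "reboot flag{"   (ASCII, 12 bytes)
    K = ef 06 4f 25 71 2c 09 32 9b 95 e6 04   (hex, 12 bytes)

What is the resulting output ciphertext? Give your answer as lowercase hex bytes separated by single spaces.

72 ^ ef = 9d
65 ^ 06 = 63
62 ^ 4f = 2d
6f ^ 25 = 4a
6f ^ 71 = 1e
74 ^ 2c = 58
20 ^ 09 = 29
66 ^ 32 = 54
6c ^ 9b = f7
61 ^ 95 = f4
67 ^ e6 = 81
7b ^ 04 = 7f

9d 63 2d 4a 1e 58 29 54 f7 f4 81 7f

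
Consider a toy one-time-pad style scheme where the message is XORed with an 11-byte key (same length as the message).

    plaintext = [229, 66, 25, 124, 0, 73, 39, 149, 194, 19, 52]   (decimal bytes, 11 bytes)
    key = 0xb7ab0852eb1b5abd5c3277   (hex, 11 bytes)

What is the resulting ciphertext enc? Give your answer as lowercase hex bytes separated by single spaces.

byte 0: e5 XOR b7 = 52
byte 1: 42 XOR ab = e9
byte 2: 19 XOR 08 = 11
byte 3: 7c XOR 52 = 2e
byte 4: 00 XOR eb = eb
byte 5: 49 XOR 1b = 52
byte 6: 27 XOR 5a = 7d
byte 7: 95 XOR bd = 28
byte 8: c2 XOR 5c = 9e
byte 9: 13 XOR 32 = 21
byte 10: 34 XOR 77 = 43

52 e9 11 2e eb 52 7d 28 9e 21 43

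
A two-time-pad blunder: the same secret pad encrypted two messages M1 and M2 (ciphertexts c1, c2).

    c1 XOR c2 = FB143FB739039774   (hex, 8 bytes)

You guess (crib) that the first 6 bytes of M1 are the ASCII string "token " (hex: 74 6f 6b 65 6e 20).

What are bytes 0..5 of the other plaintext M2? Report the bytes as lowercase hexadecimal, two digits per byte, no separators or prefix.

8f7b54d25723

Since c1 ⊕ c2 = M1 ⊕ M2, XORing with the guessed M1 bytes yields the corresponding M2 bytes: M2 = (c1 ⊕ c2) ⊕ M1.
byte 0: fb ^ 74 = 8f
byte 1: 14 ^ 6f = 7b
byte 2: 3f ^ 6b = 54
byte 3: b7 ^ 65 = d2
byte 4: 39 ^ 6e = 57
byte 5: 03 ^ 20 = 23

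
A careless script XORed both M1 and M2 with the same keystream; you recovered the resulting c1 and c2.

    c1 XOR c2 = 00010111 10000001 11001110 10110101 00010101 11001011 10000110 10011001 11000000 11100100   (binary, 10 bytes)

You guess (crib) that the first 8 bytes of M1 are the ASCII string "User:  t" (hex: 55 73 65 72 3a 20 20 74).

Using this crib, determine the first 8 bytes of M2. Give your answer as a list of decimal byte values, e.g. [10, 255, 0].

[66, 242, 171, 199, 47, 235, 166, 237]

Since c1 ⊕ c2 = M1 ⊕ M2, XORing with the guessed M1 bytes yields the corresponding M2 bytes: M2 = (c1 ⊕ c2) ⊕ M1.
byte 0:  23 ⊕  85 =  66
byte 1: 129 ⊕ 115 = 242
byte 2: 206 ⊕ 101 = 171
byte 3: 181 ⊕ 114 = 199
byte 4:  21 ⊕  58 =  47
byte 5: 203 ⊕  32 = 235
byte 6: 134 ⊕  32 = 166
byte 7: 153 ⊕ 116 = 237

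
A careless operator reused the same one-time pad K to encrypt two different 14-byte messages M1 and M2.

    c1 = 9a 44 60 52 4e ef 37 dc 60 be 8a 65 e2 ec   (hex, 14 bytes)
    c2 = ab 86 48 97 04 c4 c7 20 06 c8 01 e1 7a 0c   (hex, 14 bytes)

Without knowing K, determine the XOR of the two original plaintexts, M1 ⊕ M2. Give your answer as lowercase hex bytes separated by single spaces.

c1 ⊕ c2 = (M1 ⊕ K) ⊕ (M2 ⊕ K) = M1 ⊕ M2 — the shared key cancels under XOR.
byte 0: 9a xor ab = 31
byte 1: 44 xor 86 = c2
byte 2: 60 xor 48 = 28
byte 3: 52 xor 97 = c5
byte 4: 4e xor 04 = 4a
byte 5: ef xor c4 = 2b
byte 6: 37 xor c7 = f0
byte 7: dc xor 20 = fc
byte 8: 60 xor 06 = 66
byte 9: be xor c8 = 76
byte 10: 8a xor 01 = 8b
byte 11: 65 xor e1 = 84
byte 12: e2 xor 7a = 98
byte 13: ec xor 0c = e0

31 c2 28 c5 4a 2b f0 fc 66 76 8b 84 98 e0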